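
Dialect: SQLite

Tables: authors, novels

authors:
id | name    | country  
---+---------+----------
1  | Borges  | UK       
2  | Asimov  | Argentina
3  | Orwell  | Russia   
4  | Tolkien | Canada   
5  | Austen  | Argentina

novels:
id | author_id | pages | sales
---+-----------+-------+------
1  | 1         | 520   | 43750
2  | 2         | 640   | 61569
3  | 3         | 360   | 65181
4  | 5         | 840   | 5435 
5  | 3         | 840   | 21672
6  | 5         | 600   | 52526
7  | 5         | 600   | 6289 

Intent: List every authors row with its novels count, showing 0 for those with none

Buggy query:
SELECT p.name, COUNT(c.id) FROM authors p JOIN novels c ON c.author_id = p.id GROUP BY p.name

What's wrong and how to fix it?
Bug: INNER JOIN drops authors rows that have no matching novels rows

Fix: Switch to LEFT JOIN to retain unmatched parent rows

Corrected query:
SELECT p.name, COUNT(c.id) FROM authors p LEFT JOIN novels c ON c.author_id = p.id GROUP BY p.name

Result:
name    | COUNT(c.id)
--------+------------
Asimov  | 1          
Austen  | 3          
Borges  | 1          
Orwell  | 2          
Tolkien | 0          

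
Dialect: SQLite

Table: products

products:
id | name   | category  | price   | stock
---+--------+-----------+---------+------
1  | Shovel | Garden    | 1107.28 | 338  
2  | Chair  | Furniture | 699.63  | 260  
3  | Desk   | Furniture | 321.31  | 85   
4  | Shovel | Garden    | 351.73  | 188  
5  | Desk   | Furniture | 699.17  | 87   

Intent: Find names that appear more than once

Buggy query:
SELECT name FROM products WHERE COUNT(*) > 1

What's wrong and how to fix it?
Bug: COUNT(*) is an aggregate and cannot be used in WHERE

Fix: GROUP BY name, then filter groups with HAVING COUNT(*) > 1

Corrected query:
SELECT name FROM products GROUP BY name HAVING COUNT(*) > 1

Result:
name  
------
Desk  
Shovel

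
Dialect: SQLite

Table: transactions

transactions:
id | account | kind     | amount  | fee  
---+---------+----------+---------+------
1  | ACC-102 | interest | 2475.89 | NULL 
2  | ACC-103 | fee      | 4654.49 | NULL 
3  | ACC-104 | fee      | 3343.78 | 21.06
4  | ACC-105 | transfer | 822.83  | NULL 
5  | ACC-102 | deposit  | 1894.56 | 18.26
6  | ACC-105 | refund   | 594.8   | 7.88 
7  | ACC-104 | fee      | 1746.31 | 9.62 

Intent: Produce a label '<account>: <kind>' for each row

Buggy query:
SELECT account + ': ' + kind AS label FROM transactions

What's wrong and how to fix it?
Bug: '+' is numeric addition; on text columns SQLite converts them to 0 instead of concatenating

Fix: Replace + with || to concatenate text

Corrected query:
SELECT account || ': ' || kind AS label FROM transactions

Result:
label            
-----------------
ACC-102: interest
ACC-103: fee     
ACC-104: fee     
ACC-105: transfer
ACC-102: deposit 
ACC-105: refund  
ACC-104: fee     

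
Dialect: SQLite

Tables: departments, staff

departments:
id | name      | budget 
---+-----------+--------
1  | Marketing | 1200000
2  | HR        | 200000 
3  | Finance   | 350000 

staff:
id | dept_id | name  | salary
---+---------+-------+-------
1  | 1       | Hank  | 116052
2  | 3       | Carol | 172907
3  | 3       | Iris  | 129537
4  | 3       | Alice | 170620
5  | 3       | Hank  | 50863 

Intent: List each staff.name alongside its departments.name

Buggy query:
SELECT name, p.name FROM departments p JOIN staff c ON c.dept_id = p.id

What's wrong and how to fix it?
Bug: 'name' exists in both joined tables, so the database can't tell which one is meant

Fix: Prefix ambiguous columns with the table alias

Corrected query:
SELECT c.name, p.name FROM departments p JOIN staff c ON c.dept_id = p.id

Result:
name  | name     
------+----------
Hank  | Marketing
Carol | Finance  
Iris  | Finance  
Alice | Finance  
Hank  | Finance  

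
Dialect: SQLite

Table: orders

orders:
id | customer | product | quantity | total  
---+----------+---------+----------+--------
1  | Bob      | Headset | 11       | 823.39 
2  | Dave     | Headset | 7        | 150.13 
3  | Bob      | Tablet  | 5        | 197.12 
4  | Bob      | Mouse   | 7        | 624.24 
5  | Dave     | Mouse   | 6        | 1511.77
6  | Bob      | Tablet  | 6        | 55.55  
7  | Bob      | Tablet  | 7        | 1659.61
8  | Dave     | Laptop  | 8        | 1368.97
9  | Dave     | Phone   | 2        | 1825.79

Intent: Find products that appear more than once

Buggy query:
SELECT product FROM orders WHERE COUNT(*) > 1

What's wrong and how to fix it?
Bug: WHERE can't reference COUNT(*); aggregates are computed after WHERE

Fix: GROUP BY product, then filter groups with HAVING COUNT(*) > 1

Corrected query:
SELECT product FROM orders GROUP BY product HAVING COUNT(*) > 1

Result:
product
-------
Headset
Mouse  
Tablet 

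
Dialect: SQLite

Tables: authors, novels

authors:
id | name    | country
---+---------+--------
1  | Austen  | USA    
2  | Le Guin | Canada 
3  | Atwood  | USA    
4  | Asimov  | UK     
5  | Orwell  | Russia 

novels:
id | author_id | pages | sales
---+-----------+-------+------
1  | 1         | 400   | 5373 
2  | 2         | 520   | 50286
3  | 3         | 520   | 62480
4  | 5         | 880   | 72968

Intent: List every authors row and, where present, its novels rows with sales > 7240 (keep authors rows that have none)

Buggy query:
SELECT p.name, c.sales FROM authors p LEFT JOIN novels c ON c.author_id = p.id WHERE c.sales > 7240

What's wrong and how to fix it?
Bug: Filtering c.sales in WHERE discards the NULL rows produced by LEFT JOIN, turning it into an inner join

Fix: Put 'c.sales > 7240' in the JOIN's ON clause instead of WHERE

Corrected query:
SELECT p.name, c.sales FROM authors p LEFT JOIN novels c ON c.author_id = p.id AND c.sales > 7240

Result:
name    | sales
--------+------
Austen  | NULL 
Le Guin | 50286
Atwood  | 62480
Asimov  | NULL 
Orwell  | 72968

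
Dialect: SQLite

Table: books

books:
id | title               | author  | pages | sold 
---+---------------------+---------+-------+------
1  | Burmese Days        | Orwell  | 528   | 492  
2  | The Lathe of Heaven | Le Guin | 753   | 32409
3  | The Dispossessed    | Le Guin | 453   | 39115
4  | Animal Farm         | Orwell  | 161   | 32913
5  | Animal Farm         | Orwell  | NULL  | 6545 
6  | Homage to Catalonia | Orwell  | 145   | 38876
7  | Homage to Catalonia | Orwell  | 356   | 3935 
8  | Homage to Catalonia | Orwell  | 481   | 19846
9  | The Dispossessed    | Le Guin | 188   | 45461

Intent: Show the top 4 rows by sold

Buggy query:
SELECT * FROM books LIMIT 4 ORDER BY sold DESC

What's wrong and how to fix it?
Bug: ORDER BY cannot follow LIMIT; LIMIT is the final clause

Fix: Swap the clauses: ORDER BY first, then LIMIT

Corrected query:
SELECT * FROM books ORDER BY sold DESC LIMIT 4

Result:
id | title               | author  | pages | sold 
---+---------------------+---------+-------+------
9  | The Dispossessed    | Le Guin | 188   | 45461
3  | The Dispossessed    | Le Guin | 453   | 39115
6  | Homage to Catalonia | Orwell  | 145   | 38876
4  | Animal Farm         | Orwell  | 161   | 32913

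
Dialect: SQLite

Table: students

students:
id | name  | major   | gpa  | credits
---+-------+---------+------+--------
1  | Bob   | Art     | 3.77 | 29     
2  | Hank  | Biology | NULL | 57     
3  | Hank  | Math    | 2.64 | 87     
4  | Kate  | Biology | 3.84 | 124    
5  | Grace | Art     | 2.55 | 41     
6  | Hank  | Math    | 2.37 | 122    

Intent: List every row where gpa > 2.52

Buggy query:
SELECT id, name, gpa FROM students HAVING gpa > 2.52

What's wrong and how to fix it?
Bug: HAVING filters the output of aggregation, but this query has no GROUP BY and no aggregate functions, so SQLite rejects it (HAVING clause on a non-aggregate query); the condition here is per row

Fix: Replace HAVING with WHERE since the condition applies to individual rows

Corrected query:
SELECT id, name, gpa FROM students WHERE gpa > 2.52

Result:
id | name  | gpa 
---+-------+-----
1  | Bob   | 3.77
3  | Hank  | 2.64
4  | Kate  | 3.84
5  | Grace | 2.55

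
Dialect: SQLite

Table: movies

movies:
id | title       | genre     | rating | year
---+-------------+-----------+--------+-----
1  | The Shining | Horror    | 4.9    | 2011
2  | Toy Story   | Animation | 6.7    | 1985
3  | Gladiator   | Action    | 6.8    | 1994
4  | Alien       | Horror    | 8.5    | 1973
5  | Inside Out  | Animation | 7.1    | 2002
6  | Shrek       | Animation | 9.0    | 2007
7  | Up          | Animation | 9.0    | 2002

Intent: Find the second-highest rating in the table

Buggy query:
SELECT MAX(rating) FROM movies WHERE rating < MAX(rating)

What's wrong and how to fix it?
Bug: The inner MAX is an aggregate inside WHERE, which is not allowed

Fix: Put the inner MAX in a scalar subquery

Corrected query:
SELECT MAX(rating) FROM movies WHERE rating < (SELECT MAX(rating) FROM movies)

Result:
MAX(rating)
-----------
8.5        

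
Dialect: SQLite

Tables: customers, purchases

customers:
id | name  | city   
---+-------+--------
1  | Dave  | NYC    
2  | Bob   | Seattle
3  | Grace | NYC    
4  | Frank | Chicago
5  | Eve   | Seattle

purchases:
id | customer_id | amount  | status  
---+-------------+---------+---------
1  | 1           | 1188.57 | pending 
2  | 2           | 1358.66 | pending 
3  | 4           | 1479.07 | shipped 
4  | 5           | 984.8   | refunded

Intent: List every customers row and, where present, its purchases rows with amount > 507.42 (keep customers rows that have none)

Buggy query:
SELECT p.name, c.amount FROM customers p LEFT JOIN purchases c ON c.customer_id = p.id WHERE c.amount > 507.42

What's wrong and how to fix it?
Bug: Filtering c.amount in WHERE discards the NULL rows produced by LEFT JOIN, turning it into an inner join

Fix: Put 'c.amount > 507.42' in the JOIN's ON clause instead of WHERE

Corrected query:
SELECT p.name, c.amount FROM customers p LEFT JOIN purchases c ON c.customer_id = p.id AND c.amount > 507.42

Result:
name  | amount 
------+--------
Dave  | 1188.57
Bob   | 1358.66
Grace | NULL   
Frank | 1479.07
Eve   | 984.8  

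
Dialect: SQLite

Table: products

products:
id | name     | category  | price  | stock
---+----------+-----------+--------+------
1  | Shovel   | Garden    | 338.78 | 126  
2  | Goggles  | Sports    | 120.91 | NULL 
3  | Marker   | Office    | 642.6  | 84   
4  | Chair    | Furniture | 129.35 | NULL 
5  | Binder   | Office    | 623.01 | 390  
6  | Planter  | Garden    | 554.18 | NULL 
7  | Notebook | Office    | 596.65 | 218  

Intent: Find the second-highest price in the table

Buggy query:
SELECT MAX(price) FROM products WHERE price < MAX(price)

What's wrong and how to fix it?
Bug: The inner MAX is an aggregate inside WHERE, which is not allowed

Fix: Compute the overall MAX in a subquery, then take MAX of rows below it

Corrected query:
SELECT MAX(price) FROM products WHERE price < (SELECT MAX(price) FROM products)

Result:
MAX(price)
----------
623.01    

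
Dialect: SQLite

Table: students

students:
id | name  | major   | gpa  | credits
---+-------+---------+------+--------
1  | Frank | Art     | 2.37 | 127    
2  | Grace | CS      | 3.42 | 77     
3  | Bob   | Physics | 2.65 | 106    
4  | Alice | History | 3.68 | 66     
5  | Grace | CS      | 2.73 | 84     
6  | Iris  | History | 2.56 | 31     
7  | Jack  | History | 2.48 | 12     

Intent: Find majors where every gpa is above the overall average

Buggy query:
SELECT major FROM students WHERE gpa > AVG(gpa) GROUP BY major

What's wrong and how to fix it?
Bug: AVG() is an aggregate; it can't sit directly in WHERE

Fix: Use a subquery for AVG and a HAVING MIN(...) filter so the condition holds for every row in the group

Corrected query:
SELECT major FROM students GROUP BY major HAVING MIN(gpa) > (SELECT AVG(gpa) FROM students)

Result:
(no rows)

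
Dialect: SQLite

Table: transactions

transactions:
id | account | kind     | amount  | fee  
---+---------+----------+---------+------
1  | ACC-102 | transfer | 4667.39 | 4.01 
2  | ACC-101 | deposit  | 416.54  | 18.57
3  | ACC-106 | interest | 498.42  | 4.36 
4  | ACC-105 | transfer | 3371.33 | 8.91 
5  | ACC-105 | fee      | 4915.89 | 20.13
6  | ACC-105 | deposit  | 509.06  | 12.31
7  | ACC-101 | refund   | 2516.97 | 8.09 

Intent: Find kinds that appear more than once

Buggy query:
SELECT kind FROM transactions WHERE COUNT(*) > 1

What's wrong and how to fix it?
Bug: COUNT(*) is an aggregate and cannot be used in WHERE

Fix: GROUP BY kind, then filter groups with HAVING COUNT(*) > 1

Corrected query:
SELECT kind FROM transactions GROUP BY kind HAVING COUNT(*) > 1

Result:
kind    
--------
deposit 
transfer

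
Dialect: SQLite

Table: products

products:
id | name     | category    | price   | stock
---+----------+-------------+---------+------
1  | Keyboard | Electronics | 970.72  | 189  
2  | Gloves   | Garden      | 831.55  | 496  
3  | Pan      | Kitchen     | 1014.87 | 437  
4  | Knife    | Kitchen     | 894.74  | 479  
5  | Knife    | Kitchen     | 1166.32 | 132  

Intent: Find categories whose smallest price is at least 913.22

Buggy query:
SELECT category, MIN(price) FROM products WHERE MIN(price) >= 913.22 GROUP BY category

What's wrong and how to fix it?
Bug: Aggregates like MIN are computed per group after WHERE runs

Fix: Replace WHERE with HAVING after the GROUP BY

Corrected query:
SELECT category, MIN(price) FROM products GROUP BY category HAVING MIN(price) >= 913.22

Result:
category    | MIN(price)
------------+-----------
Electronics | 970.72    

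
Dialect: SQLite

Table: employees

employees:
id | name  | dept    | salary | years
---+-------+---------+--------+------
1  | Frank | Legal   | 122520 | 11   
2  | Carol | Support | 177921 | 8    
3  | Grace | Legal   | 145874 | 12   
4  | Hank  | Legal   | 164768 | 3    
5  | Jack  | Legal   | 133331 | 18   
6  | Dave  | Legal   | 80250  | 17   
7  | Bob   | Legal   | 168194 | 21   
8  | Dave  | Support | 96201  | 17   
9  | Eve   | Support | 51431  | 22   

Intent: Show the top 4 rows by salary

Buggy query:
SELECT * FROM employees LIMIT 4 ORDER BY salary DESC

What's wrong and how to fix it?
Bug: ORDER BY cannot follow LIMIT; LIMIT is the final clause

Fix: Sort with ORDER BY, then apply LIMIT

Corrected query:
SELECT * FROM employees ORDER BY salary DESC LIMIT 4

Result:
id | name  | dept    | salary | years
---+-------+---------+--------+------
2  | Carol | Support | 177921 | 8    
7  | Bob   | Legal   | 168194 | 21   
4  | Hank  | Legal   | 164768 | 3    
3  | Grace | Legal   | 145874 | 12   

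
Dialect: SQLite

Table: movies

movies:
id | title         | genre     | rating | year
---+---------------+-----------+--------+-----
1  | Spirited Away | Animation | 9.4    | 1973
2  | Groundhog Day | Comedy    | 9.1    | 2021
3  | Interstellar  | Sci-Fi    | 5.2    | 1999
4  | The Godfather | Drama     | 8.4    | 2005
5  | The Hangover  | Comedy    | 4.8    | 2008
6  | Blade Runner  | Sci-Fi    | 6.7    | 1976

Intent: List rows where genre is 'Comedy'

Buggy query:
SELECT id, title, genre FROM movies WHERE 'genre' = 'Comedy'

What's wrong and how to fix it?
Bug: 'genre' in single quotes is a string literal, not the column; the comparison is literal-vs-literal and never true

Fix: Remove the quotes around the column name (or use double quotes for an identifier)

Corrected query:
SELECT id, title, genre FROM movies WHERE genre = 'Comedy'

Result:
id | title         | genre 
---+---------------+-------
2  | Groundhog Day | Comedy
5  | The Hangover  | Comedy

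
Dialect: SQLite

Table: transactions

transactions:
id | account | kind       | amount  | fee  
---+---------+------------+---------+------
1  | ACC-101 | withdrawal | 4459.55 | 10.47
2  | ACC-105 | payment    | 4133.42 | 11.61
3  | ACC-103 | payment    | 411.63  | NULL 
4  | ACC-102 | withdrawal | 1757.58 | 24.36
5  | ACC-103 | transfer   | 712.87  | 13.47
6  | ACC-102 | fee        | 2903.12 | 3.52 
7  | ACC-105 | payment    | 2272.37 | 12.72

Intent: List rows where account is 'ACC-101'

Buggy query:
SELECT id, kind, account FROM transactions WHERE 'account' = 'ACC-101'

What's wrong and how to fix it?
Bug: 'account' in single quotes is a string literal, not the column; the comparison is literal-vs-literal and never true

Fix: Remove the quotes around the column name (or use double quotes for an identifier)

Corrected query:
SELECT id, kind, account FROM transactions WHERE account = 'ACC-101'

Result:
id | kind       | account
---+------------+--------
1  | withdrawal | ACC-101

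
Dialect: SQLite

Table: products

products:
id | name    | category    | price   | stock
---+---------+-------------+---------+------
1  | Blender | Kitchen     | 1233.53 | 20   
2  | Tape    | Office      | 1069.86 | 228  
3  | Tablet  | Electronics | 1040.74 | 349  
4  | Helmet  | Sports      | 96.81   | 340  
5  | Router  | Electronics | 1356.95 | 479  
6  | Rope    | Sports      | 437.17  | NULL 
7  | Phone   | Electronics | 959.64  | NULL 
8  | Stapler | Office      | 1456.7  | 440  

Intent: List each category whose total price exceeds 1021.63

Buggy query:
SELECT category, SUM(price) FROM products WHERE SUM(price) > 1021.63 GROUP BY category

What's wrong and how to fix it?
Bug: SUM(price) is an aggregate, but WHERE filters rows before aggregation

Fix: Move the aggregate condition to a HAVING clause

Corrected query:
SELECT category, SUM(price) FROM products GROUP BY category HAVING SUM(price) > 1021.63

Result:
category    | SUM(price)
------------+-----------
Electronics | 3357.33   
Kitchen     | 1233.53   
Office      | 2526.56   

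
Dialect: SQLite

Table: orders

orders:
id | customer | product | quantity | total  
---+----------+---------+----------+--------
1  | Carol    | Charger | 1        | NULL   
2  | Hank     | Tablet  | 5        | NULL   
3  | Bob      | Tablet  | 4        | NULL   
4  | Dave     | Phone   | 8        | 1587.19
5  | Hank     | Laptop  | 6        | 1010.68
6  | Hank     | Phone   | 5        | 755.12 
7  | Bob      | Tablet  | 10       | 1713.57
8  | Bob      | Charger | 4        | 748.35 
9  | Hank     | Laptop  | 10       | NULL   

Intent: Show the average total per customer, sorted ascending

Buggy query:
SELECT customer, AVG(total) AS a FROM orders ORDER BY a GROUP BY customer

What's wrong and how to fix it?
Bug: ORDER BY appears before GROUP BY; SQL clause order requires GROUP BY first

Fix: Move ORDER BY to the end, after GROUP BY

Corrected query:
SELECT customer, AVG(total) AS a FROM orders GROUP BY customer ORDER BY a

Result:
customer | a      
---------+--------
Carol    | NULL   
Hank     | 882.9  
Bob      | 1230.96
Dave     | 1587.19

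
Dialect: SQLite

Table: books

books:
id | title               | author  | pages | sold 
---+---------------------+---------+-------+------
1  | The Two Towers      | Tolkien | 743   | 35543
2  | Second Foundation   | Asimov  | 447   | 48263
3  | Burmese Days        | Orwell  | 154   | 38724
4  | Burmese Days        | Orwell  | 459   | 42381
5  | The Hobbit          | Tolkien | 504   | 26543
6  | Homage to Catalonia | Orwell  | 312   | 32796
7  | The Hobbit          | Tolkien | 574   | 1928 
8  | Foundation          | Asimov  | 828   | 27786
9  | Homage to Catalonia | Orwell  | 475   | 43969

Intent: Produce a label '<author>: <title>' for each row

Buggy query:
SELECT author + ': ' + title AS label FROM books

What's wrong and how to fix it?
Bug: SQLite uses || for string concatenation; + coerces text to numbers (yielding 0)

Fix: Replace + with || to concatenate text

Corrected query:
SELECT author || ': ' || title AS label FROM books

Result:
label                      
---------------------------
Tolkien: The Two Towers    
Asimov: Second Foundation  
Orwell: Burmese Days       
Orwell: Burmese Days       
Tolkien: The Hobbit        
Orwell: Homage to Catalonia
Tolkien: The Hobbit        
Asimov: Foundation         
Orwell: Homage to Catalonia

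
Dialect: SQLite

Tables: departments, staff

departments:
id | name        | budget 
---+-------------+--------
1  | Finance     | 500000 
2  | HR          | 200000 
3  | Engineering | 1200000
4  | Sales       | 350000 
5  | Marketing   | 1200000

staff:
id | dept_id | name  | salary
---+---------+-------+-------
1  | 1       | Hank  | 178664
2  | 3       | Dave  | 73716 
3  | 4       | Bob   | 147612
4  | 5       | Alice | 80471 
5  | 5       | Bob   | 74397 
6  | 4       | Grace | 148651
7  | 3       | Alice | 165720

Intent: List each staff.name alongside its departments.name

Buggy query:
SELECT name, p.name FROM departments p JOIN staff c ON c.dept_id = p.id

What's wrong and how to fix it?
Bug: Both tables have a 'name' column; the unqualified reference is ambiguous

Fix: Qualify the column with its table alias (c.name)

Corrected query:
SELECT c.name, p.name FROM departments p JOIN staff c ON c.dept_id = p.id

Result:
name  | name       
------+------------
Hank  | Finance    
Dave  | Engineering
Bob   | Sales      
Alice | Marketing  
Bob   | Marketing  
Grace | Sales      
Alice | Engineering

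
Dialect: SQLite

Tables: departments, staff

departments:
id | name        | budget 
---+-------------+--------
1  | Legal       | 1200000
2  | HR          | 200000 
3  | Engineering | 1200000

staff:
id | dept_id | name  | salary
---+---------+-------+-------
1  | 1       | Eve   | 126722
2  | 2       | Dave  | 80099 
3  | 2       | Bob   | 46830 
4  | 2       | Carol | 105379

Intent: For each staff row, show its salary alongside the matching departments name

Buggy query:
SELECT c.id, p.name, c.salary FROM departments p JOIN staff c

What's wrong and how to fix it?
Bug: JOIN with no ON clause produces a cartesian product; every staff row pairs with every departments row

Fix: Add ON c.dept_id = p.id to the JOIN

Corrected query:
SELECT c.id, p.name, c.salary FROM departments p JOIN staff c ON c.dept_id = p.id

Result:
id | name  | salary
---+-------+-------
1  | Legal | 126722
2  | HR    | 80099 
3  | HR    | 46830 
4  | HR    | 105379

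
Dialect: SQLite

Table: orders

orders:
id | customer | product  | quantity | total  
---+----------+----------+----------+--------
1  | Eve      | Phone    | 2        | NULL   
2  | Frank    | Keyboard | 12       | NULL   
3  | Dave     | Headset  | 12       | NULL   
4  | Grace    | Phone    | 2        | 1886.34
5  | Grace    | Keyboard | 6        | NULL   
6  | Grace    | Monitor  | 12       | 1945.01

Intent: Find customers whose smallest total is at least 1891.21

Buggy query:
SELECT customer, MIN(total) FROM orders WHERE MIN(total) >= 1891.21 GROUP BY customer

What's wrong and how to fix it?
Bug: Aggregates like MIN are computed per group after WHERE runs

Fix: Replace WHERE with HAVING after the GROUP BY

Corrected query:
SELECT customer, MIN(total) FROM orders GROUP BY customer HAVING MIN(total) >= 1891.21

Result:
(no rows)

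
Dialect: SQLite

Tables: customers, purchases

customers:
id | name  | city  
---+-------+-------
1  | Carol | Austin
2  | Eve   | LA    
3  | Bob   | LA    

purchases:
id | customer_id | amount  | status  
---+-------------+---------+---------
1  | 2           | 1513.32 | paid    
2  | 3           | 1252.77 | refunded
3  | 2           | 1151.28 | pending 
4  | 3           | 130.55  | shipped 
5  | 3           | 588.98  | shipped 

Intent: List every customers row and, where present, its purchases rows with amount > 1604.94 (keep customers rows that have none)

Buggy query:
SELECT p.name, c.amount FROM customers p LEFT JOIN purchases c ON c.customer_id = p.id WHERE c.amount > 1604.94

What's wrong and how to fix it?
Bug: A WHERE condition on the right-hand table after LEFT JOIN drops unmatched parents

Fix: Put 'c.amount > 1604.94' in the JOIN's ON clause instead of WHERE

Corrected query:
SELECT p.name, c.amount FROM customers p LEFT JOIN purchases c ON c.customer_id = p.id AND c.amount > 1604.94

Result:
name  | amount
------+-------
Carol | NULL  
Eve   | NULL  
Bob   | NULL  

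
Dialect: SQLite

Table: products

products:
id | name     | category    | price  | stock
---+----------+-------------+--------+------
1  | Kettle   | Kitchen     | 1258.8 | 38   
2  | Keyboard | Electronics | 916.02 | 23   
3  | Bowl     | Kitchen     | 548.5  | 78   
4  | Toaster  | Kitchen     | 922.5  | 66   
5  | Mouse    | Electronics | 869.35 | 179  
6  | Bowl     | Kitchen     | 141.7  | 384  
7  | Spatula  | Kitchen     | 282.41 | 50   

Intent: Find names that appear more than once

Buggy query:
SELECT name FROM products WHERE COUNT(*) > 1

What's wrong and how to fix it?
Bug: COUNT(*) is an aggregate and cannot be used in WHERE

Fix: GROUP BY name, then filter groups with HAVING COUNT(*) > 1

Corrected query:
SELECT name FROM products GROUP BY name HAVING COUNT(*) > 1

Result:
name
----
Bowl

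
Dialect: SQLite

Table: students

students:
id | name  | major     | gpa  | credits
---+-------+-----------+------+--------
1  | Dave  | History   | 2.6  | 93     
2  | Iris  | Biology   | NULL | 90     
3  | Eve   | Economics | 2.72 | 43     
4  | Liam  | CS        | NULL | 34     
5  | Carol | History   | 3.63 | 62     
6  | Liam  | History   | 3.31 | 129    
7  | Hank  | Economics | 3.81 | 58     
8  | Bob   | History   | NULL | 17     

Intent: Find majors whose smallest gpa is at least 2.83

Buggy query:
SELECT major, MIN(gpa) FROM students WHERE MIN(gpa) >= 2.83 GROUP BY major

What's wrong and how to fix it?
Bug: MIN() in WHERE is a misuse of aggregate

Fix: Replace WHERE with HAVING after the GROUP BY

Corrected query:
SELECT major, MIN(gpa) FROM students GROUP BY major HAVING MIN(gpa) >= 2.83

Result:
(no rows)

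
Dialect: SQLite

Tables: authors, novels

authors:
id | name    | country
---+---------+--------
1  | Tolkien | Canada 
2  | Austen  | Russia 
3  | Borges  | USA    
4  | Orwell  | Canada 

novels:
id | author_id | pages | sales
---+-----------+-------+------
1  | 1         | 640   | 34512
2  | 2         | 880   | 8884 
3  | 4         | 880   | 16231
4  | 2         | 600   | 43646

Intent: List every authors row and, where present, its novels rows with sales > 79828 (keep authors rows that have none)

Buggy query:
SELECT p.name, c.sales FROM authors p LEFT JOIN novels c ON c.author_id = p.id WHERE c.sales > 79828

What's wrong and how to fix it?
Bug: Filtering c.sales in WHERE discards the NULL rows produced by LEFT JOIN, turning it into an inner join

Fix: Put 'c.sales > 79828' in the JOIN's ON clause instead of WHERE

Corrected query:
SELECT p.name, c.sales FROM authors p LEFT JOIN novels c ON c.author_id = p.id AND c.sales > 79828

Result:
name    | sales
--------+------
Tolkien | NULL 
Austen  | NULL 
Borges  | NULL 
Orwell  | NULL 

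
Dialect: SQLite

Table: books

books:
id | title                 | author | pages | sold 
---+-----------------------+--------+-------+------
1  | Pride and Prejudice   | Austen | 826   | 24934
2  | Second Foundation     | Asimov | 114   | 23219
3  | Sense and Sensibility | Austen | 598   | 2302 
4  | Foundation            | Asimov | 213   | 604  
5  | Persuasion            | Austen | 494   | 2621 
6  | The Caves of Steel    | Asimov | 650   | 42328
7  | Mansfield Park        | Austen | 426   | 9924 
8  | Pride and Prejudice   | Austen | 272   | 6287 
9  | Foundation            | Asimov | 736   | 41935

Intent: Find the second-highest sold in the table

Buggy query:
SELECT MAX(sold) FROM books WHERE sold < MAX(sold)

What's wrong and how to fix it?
Bug: MAX(sold) on the right of the comparison is an aggregate-in-WHERE error

Fix: Compute the overall MAX in a subquery, then take MAX of rows below it

Corrected query:
SELECT MAX(sold) FROM books WHERE sold < (SELECT MAX(sold) FROM books)

Result:
MAX(sold)
---------
41935    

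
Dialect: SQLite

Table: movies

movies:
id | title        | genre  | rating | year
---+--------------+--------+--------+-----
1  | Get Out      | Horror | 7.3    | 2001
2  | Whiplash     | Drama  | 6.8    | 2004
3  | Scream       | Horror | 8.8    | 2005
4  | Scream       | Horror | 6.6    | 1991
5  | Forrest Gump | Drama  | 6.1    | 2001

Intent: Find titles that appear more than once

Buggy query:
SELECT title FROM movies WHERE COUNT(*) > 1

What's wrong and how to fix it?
Bug: WHERE can't reference COUNT(*); aggregates are computed after WHERE

Fix: Group first, then use HAVING for the count condition

Corrected query:
SELECT title FROM movies GROUP BY title HAVING COUNT(*) > 1

Result:
title 
------
Scream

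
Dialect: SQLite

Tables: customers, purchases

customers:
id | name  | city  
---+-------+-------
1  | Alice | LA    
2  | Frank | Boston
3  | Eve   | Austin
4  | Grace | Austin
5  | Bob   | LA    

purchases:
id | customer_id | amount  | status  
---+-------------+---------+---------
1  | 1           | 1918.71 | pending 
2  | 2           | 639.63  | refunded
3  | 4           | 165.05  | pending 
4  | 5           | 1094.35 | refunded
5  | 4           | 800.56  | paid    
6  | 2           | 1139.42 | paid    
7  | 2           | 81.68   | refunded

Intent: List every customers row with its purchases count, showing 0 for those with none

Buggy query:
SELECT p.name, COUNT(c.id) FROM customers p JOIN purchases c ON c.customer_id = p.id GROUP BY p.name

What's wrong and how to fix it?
Bug: INNER JOIN drops customers rows that have no matching purchases rows

Fix: Use LEFT JOIN so parents without children still appear (COUNT(c.id) gives 0)

Corrected query:
SELECT p.name, COUNT(c.id) FROM customers p LEFT JOIN purchases c ON c.customer_id = p.id GROUP BY p.name

Result:
name  | COUNT(c.id)
------+------------
Alice | 1          
Bob   | 1          
Eve   | 0          
Frank | 3          
Grace | 2          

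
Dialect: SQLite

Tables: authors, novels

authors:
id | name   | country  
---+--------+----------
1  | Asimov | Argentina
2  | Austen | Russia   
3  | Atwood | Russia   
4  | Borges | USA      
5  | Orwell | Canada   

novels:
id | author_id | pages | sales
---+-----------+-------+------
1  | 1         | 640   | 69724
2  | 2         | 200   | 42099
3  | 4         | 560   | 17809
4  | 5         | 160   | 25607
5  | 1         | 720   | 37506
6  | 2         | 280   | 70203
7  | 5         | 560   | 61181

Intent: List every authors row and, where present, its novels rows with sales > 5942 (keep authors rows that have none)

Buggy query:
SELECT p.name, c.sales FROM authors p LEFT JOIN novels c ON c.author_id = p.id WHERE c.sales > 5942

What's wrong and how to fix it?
Bug: Filtering c.sales in WHERE discards the NULL rows produced by LEFT JOIN, turning it into an inner join

Fix: Put 'c.sales > 5942' in the JOIN's ON clause instead of WHERE

Corrected query:
SELECT p.name, c.sales FROM authors p LEFT JOIN novels c ON c.author_id = p.id AND c.sales > 5942

Result:
name   | sales
-------+------
Asimov | 37506
Asimov | 69724
Austen | 42099
Austen | 70203
Atwood | NULL 
Borges | 17809
Orwell | 25607
Orwell | 61181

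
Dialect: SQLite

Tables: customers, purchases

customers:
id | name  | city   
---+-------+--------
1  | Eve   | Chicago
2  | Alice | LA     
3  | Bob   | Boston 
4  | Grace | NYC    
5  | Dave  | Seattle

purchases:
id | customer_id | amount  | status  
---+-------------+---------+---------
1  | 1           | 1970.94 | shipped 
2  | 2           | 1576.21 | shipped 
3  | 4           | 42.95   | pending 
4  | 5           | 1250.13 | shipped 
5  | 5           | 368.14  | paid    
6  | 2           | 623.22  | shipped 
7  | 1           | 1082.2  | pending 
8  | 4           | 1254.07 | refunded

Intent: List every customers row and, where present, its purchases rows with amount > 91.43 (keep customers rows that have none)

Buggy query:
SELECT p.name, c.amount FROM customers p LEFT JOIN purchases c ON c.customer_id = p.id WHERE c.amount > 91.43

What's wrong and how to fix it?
Bug: Filtering c.amount in WHERE discards the NULL rows produced by LEFT JOIN, turning it into an inner join

Fix: Move the right-table condition into the ON clause so unmatched parents are kept

Corrected query:
SELECT p.name, c.amount FROM customers p LEFT JOIN purchases c ON c.customer_id = p.id AND c.amount > 91.43

Result:
name  | amount 
------+--------
Eve   | 1082.2 
Eve   | 1970.94
Alice | 623.22 
Alice | 1576.21
Bob   | NULL   
Grace | 1254.07
Dave  | 368.14 
Dave  | 1250.13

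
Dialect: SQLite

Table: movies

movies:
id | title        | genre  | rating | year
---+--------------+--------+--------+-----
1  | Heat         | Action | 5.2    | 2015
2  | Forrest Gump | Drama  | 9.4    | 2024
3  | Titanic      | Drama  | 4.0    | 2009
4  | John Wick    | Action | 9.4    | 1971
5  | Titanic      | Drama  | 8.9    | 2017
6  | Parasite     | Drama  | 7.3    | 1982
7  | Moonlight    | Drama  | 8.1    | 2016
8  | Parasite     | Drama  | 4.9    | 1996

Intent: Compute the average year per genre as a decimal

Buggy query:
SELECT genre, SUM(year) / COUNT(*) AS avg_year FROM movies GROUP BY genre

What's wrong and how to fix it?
Bug: SUM(year) and COUNT(*) are both integers; the division truncates the fractional part

Fix: Multiply by 1.0 (or CAST to REAL) to force floating-point division

Corrected query:
SELECT genre, SUM(year) * 1.0 / COUNT(*) AS avg_year FROM movies GROUP BY genre

Result:
genre  | avg_year   
-------+------------
Action | 1993       
Drama  | 2007.333333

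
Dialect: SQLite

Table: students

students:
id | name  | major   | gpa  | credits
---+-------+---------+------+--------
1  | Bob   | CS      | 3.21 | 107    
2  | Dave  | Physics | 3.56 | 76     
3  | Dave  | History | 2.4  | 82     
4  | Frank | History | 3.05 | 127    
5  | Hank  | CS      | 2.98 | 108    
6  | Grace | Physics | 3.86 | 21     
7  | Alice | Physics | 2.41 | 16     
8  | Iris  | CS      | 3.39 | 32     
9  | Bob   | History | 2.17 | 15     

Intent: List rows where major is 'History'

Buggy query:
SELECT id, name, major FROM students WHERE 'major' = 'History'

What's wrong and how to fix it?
Bug: Single quotes denote string literals in SQL; the column name is being compared as a constant string

Fix: Reference the column as major without single quotes

Corrected query:
SELECT id, name, major FROM students WHERE major = 'History'

Result:
id | name  | major  
---+-------+--------
3  | Dave  | History
4  | Frank | History
9  | Bob   | History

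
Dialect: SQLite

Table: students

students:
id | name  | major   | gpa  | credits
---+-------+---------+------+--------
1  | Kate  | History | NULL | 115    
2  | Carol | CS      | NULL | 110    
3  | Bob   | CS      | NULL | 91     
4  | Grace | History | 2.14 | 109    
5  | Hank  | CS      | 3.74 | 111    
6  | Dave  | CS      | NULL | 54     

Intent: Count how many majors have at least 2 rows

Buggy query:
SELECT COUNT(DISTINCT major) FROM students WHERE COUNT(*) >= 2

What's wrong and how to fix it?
Bug: WHERE filters individual rows, not groups, so a group-level COUNT is invalid there

Fix: Group first with HAVING COUNT(*) >= 2, then COUNT the resulting groups

Corrected query:
SELECT COUNT(*) FROM (SELECT major FROM students GROUP BY major HAVING COUNT(*) >= 2)

Result:
COUNT(*)
--------
2       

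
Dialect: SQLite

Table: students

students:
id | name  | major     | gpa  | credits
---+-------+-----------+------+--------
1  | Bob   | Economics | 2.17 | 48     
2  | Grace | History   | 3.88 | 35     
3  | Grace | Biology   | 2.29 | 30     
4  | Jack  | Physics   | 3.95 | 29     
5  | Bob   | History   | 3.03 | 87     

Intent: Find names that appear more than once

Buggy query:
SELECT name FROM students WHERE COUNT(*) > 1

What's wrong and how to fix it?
Bug: WHERE can't reference COUNT(*); aggregates are computed after WHERE

Fix: Group first, then use HAVING for the count condition

Corrected query:
SELECT name FROM students GROUP BY name HAVING COUNT(*) > 1

Result:
name 
-----
Bob  
Grace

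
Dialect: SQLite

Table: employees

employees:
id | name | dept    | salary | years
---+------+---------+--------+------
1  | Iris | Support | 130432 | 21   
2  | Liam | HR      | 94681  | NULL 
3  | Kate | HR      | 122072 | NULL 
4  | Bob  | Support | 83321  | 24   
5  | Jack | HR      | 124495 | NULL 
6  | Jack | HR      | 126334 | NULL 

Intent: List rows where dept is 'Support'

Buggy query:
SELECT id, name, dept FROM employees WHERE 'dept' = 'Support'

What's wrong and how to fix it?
Bug: Single quotes denote string literals in SQL; the column name is being compared as a constant string

Fix: Reference the column as dept without single quotes

Corrected query:
SELECT id, name, dept FROM employees WHERE dept = 'Support'

Result:
id | name | dept   
---+------+--------
1  | Iris | Support
4  | Bob  | Support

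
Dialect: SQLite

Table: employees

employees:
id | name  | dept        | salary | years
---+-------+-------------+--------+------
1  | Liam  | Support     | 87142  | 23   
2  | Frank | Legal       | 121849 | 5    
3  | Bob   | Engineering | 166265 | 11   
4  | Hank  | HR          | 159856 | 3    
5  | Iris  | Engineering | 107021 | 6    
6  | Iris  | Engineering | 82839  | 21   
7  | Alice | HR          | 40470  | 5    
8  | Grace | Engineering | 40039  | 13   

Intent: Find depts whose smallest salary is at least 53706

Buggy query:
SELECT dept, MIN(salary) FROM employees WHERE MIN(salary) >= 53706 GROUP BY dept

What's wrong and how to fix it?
Bug: MIN() in WHERE is a misuse of aggregate

Fix: Replace WHERE with HAVING after the GROUP BY

Corrected query:
SELECT dept, MIN(salary) FROM employees GROUP BY dept HAVING MIN(salary) >= 53706

Result:
dept    | MIN(salary)
--------+------------
Legal   | 121849     
Support | 87142      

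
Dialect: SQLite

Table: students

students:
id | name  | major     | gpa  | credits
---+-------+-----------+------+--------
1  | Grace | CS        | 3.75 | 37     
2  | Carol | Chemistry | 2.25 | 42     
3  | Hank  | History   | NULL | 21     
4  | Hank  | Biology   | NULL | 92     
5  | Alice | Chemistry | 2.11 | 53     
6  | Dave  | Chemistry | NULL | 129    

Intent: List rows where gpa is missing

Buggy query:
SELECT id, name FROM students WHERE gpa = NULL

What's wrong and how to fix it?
Bug: Comparing to NULL with '=' never matches; NULL = NULL is unknown, not true

Fix: Use IS NULL to test for NULL

Corrected query:
SELECT id, name FROM students WHERE gpa IS NULL

Result:
id | name
---+-----
3  | Hank
4  | Hank
6  | Dave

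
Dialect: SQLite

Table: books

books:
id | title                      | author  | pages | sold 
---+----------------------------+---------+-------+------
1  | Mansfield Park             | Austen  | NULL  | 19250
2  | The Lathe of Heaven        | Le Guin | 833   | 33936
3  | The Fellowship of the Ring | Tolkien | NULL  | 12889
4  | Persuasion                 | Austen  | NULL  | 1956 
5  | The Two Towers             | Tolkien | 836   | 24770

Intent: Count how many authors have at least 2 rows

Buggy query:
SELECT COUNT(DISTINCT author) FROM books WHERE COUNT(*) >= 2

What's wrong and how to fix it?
Bug: WHERE filters individual rows, not groups, so a group-level COUNT is invalid there

Fix: Use a subquery that GROUPs and filters with HAVING, then count its rows

Corrected query:
SELECT COUNT(*) FROM (SELECT author FROM books GROUP BY author HAVING COUNT(*) >= 2)

Result:
COUNT(*)
--------
2       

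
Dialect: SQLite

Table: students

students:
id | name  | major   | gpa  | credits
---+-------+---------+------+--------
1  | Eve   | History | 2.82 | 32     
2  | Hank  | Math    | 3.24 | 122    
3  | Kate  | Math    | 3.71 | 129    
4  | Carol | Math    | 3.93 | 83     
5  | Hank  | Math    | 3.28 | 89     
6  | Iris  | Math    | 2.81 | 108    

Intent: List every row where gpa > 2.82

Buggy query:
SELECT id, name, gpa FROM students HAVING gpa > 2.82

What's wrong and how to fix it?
Bug: HAVING filters the output of aggregation, but this query has no GROUP BY and no aggregate functions, so SQLite rejects it (HAVING clause on a non-aggregate query); the condition here is per row

Fix: Replace HAVING with WHERE since the condition applies to individual rows

Corrected query:
SELECT id, name, gpa FROM students WHERE gpa > 2.82

Result:
id | name  | gpa 
---+-------+-----
2  | Hank  | 3.24
3  | Kate  | 3.71
4  | Carol | 3.93
5  | Hank  | 3.28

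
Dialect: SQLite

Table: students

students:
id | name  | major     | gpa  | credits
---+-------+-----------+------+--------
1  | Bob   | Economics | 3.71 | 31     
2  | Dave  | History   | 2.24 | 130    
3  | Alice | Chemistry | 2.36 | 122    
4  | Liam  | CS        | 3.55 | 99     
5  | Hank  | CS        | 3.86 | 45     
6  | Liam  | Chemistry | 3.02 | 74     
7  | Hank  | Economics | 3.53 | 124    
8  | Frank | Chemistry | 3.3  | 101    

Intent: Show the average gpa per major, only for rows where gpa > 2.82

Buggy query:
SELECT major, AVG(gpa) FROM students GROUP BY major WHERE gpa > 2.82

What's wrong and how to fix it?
Bug: Row-level WHERE must come before GROUP BY in the clause order

Fix: Move the WHERE clause before GROUP BY

Corrected query:
SELECT major, AVG(gpa) FROM students WHERE gpa > 2.82 GROUP BY major

Result:
major     | AVG(gpa)
----------+---------
CS        | 3.705   
Chemistry | 3.16    
Economics | 3.62    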